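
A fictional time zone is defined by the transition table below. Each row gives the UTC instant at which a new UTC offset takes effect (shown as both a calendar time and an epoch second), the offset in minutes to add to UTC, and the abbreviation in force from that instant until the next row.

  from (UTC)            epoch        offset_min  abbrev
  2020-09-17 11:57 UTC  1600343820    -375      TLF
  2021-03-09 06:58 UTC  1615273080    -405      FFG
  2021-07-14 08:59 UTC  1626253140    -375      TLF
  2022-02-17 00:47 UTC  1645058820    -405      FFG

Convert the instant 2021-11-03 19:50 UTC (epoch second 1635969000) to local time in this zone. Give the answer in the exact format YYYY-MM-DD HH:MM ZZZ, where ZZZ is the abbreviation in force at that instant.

Query: 2021-11-03 19:50 UTC
Rule 3/4 (TLF, -06:15): 2021-07-14 08:59 UTC ≤ query < 2022-02-17 00:47 UTC
19·60 + 50 - 375 = 815 min
815 = 0·1440 + 815; 815 = 13·60 + 35 → 13:35, same day
→ 2021-11-03 13:35 TLF

2021-11-03 13:35 TLF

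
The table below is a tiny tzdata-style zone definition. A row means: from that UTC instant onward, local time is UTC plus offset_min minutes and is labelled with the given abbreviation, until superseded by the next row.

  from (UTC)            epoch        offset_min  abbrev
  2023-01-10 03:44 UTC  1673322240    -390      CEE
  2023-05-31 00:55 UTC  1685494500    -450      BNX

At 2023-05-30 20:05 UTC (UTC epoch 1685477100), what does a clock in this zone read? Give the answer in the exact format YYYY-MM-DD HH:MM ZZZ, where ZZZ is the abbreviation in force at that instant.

Query: 2023-05-30 20:05 UTC
Rule 1/2 (CEE, -06:30): 2023-01-10 03:44 UTC ≤ query < 2023-05-31 00:55 UTC
20·60 + 5 - 390 = 815 min
815 = 0·1440 + 815; 815 = 13·60 + 35 → 13:35, same day
→ 2023-05-30 13:35 CEE

2023-05-30 13:35 CEE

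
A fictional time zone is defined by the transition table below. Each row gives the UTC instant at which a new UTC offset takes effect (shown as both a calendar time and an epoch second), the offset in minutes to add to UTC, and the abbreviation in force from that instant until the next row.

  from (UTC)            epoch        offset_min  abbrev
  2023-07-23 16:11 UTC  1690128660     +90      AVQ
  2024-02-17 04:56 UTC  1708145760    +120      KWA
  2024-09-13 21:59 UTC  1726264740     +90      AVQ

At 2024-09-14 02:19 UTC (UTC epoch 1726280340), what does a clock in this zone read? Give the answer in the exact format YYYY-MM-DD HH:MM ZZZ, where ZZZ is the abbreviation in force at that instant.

2024-09-14 03:49 AVQ

Query: 2024-09-14 02:19 UTC
Rule 3/3 (AVQ, +01:30): 2024-09-13 21:59 UTC ≤ query < +∞
2·60 + 19 + 90 = 229 min
229 = 0·1440 + 229; 229 = 3·60 + 49 → 03:49, same day
→ 2024-09-14 03:49 AVQ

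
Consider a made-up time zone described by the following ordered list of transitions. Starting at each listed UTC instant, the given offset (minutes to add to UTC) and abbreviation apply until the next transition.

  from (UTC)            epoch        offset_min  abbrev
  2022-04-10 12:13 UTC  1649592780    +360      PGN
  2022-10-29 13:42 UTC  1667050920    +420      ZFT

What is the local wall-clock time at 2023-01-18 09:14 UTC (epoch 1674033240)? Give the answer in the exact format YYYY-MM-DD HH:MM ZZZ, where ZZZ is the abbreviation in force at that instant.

2023-01-18 16:14 ZFT

Query: 2023-01-18 09:14 UTC
Rule 2/2 (ZFT, +07:00): 2022-10-29 13:42 UTC ≤ query < +∞
9·60 + 14 + 420 = 974 min
974 = 0·1440 + 974; 974 = 16·60 + 14 → 16:14, same day
→ 2023-01-18 16:14 ZFT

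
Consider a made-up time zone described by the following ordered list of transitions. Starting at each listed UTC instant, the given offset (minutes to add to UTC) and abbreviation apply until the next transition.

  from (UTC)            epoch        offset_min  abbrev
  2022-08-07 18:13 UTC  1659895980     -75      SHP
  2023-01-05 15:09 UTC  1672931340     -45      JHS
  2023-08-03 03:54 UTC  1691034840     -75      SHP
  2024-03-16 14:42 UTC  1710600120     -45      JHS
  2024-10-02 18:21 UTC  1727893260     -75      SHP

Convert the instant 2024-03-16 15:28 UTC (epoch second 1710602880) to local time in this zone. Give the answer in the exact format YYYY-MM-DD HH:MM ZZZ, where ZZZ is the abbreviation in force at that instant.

Query: 2024-03-16 15:28 UTC
Rule 4/5 (JHS, -00:45): 2024-03-16 14:42 UTC ≤ query < 2024-10-02 18:21 UTC
15·60 + 28 - 45 = 883 min
883 = 0·1440 + 883; 883 = 14·60 + 43 → 14:43, same day
→ 2024-03-16 14:43 JHS

2024-03-16 14:43 JHS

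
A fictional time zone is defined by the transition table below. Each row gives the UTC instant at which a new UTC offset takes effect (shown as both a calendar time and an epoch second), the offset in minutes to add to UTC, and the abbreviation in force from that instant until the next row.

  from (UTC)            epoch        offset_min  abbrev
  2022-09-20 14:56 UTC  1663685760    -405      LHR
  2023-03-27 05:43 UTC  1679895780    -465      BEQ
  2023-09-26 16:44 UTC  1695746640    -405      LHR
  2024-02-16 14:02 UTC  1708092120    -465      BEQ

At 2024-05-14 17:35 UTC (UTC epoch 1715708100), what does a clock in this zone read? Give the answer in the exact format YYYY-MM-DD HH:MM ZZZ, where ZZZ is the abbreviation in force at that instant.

Query: 2024-05-14 17:35 UTC
Rule 4/4 (BEQ, -07:45): 2024-02-16 14:02 UTC ≤ query < +∞
17·60 + 35 - 465 = 590 min
590 = 0·1440 + 590; 590 = 9·60 + 50 → 09:50, same day
→ 2024-05-14 09:50 BEQ

2024-05-14 09:50 BEQ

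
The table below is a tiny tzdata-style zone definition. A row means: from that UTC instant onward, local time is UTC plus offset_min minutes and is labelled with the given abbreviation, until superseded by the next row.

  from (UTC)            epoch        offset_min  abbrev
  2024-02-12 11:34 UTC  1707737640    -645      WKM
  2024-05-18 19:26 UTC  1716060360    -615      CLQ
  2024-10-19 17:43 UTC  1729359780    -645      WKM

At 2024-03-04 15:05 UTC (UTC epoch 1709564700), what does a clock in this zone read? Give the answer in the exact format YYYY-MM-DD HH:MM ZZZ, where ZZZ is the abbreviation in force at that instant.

Query: 2024-03-04 15:05 UTC
Rule 1/3 (WKM, -10:45): 2024-02-12 11:34 UTC ≤ query < 2024-05-18 19:26 UTC
15·60 + 5 - 645 = 260 min
260 = 0·1440 + 260; 260 = 4·60 + 20 → 04:20, same day
→ 2024-03-04 04:20 WKM

2024-03-04 04:20 WKM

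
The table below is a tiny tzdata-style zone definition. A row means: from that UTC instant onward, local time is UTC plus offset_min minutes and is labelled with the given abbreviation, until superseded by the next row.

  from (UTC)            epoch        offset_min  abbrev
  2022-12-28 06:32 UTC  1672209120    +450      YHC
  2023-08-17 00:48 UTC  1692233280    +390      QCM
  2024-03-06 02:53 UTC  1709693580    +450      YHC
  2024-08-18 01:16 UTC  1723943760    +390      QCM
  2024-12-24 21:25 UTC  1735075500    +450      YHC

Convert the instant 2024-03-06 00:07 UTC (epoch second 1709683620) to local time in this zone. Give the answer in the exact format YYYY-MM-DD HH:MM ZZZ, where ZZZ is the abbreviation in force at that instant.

2024-03-06 06:37 QCM

Query: 2024-03-06 00:07 UTC
Rule 2/5 (QCM, +06:30): 2023-08-17 00:48 UTC ≤ query < 2024-03-06 02:53 UTC
0·60 + 7 + 390 = 397 min
397 = 0·1440 + 397; 397 = 6·60 + 37 → 06:37, same day
→ 2024-03-06 06:37 QCM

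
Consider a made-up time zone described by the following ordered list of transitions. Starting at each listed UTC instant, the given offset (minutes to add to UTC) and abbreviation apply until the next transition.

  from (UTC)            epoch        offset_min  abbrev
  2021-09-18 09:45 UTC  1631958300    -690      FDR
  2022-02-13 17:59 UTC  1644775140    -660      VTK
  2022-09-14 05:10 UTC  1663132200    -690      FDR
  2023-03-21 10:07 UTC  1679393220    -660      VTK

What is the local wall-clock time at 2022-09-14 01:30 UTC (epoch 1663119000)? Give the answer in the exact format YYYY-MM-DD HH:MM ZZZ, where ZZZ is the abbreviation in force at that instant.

Query: 2022-09-14 01:30 UTC
Rule 2/4 (VTK, -11:00): 2022-02-13 17:59 UTC ≤ query < 2022-09-14 05:10 UTC
1·60 + 30 - 660 = -570 min
-570 = -1·1440 + 870; 870 = 14·60 + 30 → 14:30, 2022-09-14 - 1 day = 2022-09-13
→ 2022-09-13 14:30 VTK

2022-09-13 14:30 VTK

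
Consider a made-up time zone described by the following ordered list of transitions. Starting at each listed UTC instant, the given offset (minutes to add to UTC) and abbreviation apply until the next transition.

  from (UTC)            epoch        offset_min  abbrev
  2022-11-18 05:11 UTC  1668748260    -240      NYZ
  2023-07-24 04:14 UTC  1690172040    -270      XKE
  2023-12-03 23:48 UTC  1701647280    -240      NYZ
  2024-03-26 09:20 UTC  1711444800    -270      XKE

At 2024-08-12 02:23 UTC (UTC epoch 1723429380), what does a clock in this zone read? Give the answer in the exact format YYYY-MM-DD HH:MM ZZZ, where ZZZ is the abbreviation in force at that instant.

Query: 2024-08-12 02:23 UTC
Rule 4/4 (XKE, -04:30): 2024-03-26 09:20 UTC ≤ query < +∞
2·60 + 23 - 270 = -127 min
-127 = -1·1440 + 1313; 1313 = 21·60 + 53 → 21:53, 2024-08-12 - 1 day = 2024-08-11
→ 2024-08-11 21:53 XKE

2024-08-11 21:53 XKE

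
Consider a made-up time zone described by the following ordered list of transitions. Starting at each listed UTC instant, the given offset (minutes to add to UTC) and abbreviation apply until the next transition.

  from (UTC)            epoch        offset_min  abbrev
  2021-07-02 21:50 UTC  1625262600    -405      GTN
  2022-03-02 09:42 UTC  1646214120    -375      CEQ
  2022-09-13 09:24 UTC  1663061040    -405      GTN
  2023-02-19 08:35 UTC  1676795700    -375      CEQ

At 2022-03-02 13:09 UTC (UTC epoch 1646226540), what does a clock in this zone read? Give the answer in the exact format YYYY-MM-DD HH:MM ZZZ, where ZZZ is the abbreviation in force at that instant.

2022-03-02 06:54 CEQ

Query: 2022-03-02 13:09 UTC
Rule 2/4 (CEQ, -06:15): 2022-03-02 09:42 UTC ≤ query < 2022-09-13 09:24 UTC
13·60 + 9 - 375 = 414 min
414 = 0·1440 + 414; 414 = 6·60 + 54 → 06:54, same day
→ 2022-03-02 06:54 CEQ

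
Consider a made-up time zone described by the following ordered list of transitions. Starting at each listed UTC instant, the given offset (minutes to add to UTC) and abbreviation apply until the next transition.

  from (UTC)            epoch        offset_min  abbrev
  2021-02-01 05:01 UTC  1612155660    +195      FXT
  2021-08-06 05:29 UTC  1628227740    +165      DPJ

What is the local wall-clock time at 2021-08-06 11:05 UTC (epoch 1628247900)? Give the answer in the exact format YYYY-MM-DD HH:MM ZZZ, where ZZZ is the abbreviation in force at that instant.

Query: 2021-08-06 11:05 UTC
Rule 2/2 (DPJ, +02:45): 2021-08-06 05:29 UTC ≤ query < +∞
11·60 + 5 + 165 = 830 min
830 = 0·1440 + 830; 830 = 13·60 + 50 → 13:50, same day
→ 2021-08-06 13:50 DPJ

2021-08-06 13:50 DPJ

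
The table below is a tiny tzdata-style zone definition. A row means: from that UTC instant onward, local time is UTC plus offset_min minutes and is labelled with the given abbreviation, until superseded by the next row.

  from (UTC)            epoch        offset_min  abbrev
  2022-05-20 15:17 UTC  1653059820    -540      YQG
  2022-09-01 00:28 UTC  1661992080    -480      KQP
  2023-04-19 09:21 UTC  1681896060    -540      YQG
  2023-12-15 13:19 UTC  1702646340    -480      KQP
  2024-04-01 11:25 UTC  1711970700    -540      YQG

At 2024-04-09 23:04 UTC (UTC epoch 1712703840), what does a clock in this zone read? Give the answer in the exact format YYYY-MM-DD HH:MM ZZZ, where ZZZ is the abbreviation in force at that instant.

2024-04-09 14:04 YQG

Query: 2024-04-09 23:04 UTC
Rule 5/5 (YQG, -09:00): 2024-04-01 11:25 UTC ≤ query < +∞
23·60 + 4 - 540 = 844 min
844 = 0·1440 + 844; 844 = 14·60 + 4 → 14:04, same day
→ 2024-04-09 14:04 YQG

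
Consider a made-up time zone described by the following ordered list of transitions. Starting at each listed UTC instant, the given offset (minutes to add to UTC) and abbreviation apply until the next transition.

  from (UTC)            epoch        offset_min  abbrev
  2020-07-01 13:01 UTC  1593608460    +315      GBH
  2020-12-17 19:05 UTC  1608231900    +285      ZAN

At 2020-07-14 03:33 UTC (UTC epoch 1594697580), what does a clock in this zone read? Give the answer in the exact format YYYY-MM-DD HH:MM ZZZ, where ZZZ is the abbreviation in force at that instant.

Query: 2020-07-14 03:33 UTC
Rule 1/2 (GBH, +05:15): 2020-07-01 13:01 UTC ≤ query < 2020-12-17 19:05 UTC
3·60 + 33 + 315 = 528 min
528 = 0·1440 + 528; 528 = 8·60 + 48 → 08:48, same day
→ 2020-07-14 08:48 GBH

2020-07-14 08:48 GBH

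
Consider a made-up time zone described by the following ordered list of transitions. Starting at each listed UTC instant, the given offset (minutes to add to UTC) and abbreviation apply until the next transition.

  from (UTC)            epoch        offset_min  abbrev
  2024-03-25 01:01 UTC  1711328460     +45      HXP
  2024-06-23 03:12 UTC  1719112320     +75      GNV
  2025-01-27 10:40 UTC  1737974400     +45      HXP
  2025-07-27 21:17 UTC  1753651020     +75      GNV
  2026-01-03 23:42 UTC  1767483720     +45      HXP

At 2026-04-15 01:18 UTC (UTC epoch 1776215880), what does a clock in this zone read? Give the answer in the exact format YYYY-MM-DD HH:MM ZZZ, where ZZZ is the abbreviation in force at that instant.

2026-04-15 02:03 HXP

Query: 2026-04-15 01:18 UTC
Rule 5/5 (HXP, +00:45): 2026-01-03 23:42 UTC ≤ query < +∞
1·60 + 18 + 45 = 123 min
123 = 0·1440 + 123; 123 = 2·60 + 3 → 02:03, same day
→ 2026-04-15 02:03 HXP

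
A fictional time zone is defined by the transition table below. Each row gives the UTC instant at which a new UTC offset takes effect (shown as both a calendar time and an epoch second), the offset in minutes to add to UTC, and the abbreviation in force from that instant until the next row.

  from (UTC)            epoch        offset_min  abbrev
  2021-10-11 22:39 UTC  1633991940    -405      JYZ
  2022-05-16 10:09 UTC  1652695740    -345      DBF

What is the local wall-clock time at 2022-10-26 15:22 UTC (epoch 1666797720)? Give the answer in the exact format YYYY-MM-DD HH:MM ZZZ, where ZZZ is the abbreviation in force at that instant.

Query: 2022-10-26 15:22 UTC
Rule 2/2 (DBF, -05:45): 2022-05-16 10:09 UTC ≤ query < +∞
15·60 + 22 - 345 = 577 min
577 = 0·1440 + 577; 577 = 9·60 + 37 → 09:37, same day
→ 2022-10-26 09:37 DBF

2022-10-26 09:37 DBF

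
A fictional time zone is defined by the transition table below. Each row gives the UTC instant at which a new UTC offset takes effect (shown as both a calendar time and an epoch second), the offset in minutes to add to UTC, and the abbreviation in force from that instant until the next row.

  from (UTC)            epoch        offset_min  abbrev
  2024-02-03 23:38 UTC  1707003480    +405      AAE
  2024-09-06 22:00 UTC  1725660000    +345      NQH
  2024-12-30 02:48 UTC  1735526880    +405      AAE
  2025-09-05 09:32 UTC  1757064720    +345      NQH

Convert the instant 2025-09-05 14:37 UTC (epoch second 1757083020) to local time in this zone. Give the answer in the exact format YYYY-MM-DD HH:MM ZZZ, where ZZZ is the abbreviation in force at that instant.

Query: 2025-09-05 14:37 UTC
Rule 4/4 (NQH, +05:45): 2025-09-05 09:32 UTC ≤ query < +∞
14·60 + 37 + 345 = 1222 min
1222 = 0·1440 + 1222; 1222 = 20·60 + 22 → 20:22, same day
→ 2025-09-05 20:22 NQH

2025-09-05 20:22 NQH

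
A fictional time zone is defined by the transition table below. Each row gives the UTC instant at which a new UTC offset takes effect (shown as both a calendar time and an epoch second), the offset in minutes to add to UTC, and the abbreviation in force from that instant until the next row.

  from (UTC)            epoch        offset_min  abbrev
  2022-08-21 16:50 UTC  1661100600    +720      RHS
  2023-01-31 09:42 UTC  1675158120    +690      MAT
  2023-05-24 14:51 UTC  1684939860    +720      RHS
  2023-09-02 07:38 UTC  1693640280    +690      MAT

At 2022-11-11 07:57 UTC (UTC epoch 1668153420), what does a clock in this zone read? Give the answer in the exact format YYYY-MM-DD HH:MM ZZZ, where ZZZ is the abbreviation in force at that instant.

2022-11-11 19:57 RHS

Query: 2022-11-11 07:57 UTC
Rule 1/4 (RHS, +12:00): 2022-08-21 16:50 UTC ≤ query < 2023-01-31 09:42 UTC
7·60 + 57 + 720 = 1197 min
1197 = 0·1440 + 1197; 1197 = 19·60 + 57 → 19:57, same day
→ 2022-11-11 19:57 RHS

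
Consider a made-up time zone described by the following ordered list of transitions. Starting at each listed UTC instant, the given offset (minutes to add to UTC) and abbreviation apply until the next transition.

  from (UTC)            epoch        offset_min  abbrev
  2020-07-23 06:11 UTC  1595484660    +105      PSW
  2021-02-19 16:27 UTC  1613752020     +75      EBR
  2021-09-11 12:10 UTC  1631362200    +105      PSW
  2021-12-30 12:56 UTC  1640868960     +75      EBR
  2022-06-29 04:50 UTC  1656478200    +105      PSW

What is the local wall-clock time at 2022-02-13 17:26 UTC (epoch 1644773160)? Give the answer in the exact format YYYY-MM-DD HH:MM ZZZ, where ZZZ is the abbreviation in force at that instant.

2022-02-13 18:41 EBR

Query: 2022-02-13 17:26 UTC
Rule 4/5 (EBR, +01:15): 2021-12-30 12:56 UTC ≤ query < 2022-06-29 04:50 UTC
17·60 + 26 + 75 = 1121 min
1121 = 0·1440 + 1121; 1121 = 18·60 + 41 → 18:41, same day
→ 2022-02-13 18:41 EBR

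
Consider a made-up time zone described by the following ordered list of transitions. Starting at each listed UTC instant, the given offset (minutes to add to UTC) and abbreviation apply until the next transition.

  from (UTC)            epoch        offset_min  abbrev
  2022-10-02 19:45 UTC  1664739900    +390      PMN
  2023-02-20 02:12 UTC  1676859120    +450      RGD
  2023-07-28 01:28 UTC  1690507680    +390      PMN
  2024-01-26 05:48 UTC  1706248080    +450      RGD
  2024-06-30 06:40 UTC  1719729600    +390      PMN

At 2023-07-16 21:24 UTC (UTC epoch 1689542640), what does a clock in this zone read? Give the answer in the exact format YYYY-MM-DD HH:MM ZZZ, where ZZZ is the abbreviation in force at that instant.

Query: 2023-07-16 21:24 UTC
Rule 2/5 (RGD, +07:30): 2023-02-20 02:12 UTC ≤ query < 2023-07-28 01:28 UTC
21·60 + 24 + 450 = 1734 min
1734 = 1·1440 + 294; 294 = 4·60 + 54 → 04:54, 2023-07-16 + 1 day = 2023-07-17
→ 2023-07-17 04:54 RGD

2023-07-17 04:54 RGD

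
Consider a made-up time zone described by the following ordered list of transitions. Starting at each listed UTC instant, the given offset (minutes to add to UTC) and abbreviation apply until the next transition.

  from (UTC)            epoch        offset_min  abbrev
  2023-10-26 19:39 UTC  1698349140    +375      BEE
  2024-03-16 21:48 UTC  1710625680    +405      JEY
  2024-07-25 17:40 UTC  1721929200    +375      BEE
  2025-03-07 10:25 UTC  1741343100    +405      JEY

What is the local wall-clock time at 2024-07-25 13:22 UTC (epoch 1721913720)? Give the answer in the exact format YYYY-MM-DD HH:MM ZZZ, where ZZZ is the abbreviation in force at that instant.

Query: 2024-07-25 13:22 UTC
Rule 2/4 (JEY, +06:45): 2024-03-16 21:48 UTC ≤ query < 2024-07-25 17:40 UTC
13·60 + 22 + 405 = 1207 min
1207 = 0·1440 + 1207; 1207 = 20·60 + 7 → 20:07, same day
→ 2024-07-25 20:07 JEY

2024-07-25 20:07 JEY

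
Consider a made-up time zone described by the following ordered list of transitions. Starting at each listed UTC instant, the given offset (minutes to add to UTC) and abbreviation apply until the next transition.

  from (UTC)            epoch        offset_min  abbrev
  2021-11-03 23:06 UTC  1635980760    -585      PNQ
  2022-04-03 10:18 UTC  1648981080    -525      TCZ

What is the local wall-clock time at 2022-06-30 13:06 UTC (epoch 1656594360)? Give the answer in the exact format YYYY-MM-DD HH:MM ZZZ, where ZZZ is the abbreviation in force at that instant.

2022-06-30 04:21 TCZ

Query: 2022-06-30 13:06 UTC
Rule 2/2 (TCZ, -08:45): 2022-04-03 10:18 UTC ≤ query < +∞
13·60 + 6 - 525 = 261 min
261 = 0·1440 + 261; 261 = 4·60 + 21 → 04:21, same day
→ 2022-06-30 04:21 TCZ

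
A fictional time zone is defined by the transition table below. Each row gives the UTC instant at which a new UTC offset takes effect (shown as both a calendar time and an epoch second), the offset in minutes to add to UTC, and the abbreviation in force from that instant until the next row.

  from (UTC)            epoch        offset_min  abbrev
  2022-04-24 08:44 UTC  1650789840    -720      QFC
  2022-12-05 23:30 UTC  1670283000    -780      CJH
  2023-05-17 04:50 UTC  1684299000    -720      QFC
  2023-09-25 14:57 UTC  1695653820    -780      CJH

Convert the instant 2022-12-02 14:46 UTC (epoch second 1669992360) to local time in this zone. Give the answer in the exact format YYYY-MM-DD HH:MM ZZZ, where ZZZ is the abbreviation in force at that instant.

2022-12-02 02:46 QFC

Query: 2022-12-02 14:46 UTC
Rule 1/4 (QFC, -12:00): 2022-04-24 08:44 UTC ≤ query < 2022-12-05 23:30 UTC
14·60 + 46 - 720 = 166 min
166 = 0·1440 + 166; 166 = 2·60 + 46 → 02:46, same day
→ 2022-12-02 02:46 QFC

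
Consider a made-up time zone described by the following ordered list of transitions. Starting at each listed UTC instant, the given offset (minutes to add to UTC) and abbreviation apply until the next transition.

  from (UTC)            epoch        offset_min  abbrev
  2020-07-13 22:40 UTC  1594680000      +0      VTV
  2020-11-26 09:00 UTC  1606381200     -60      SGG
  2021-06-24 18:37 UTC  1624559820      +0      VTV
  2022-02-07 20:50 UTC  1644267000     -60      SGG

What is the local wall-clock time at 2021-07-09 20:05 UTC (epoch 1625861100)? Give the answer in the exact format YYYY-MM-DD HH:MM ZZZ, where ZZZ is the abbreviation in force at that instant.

2021-07-09 20:05 VTV

Query: 2021-07-09 20:05 UTC
Rule 3/4 (VTV, +00:00): 2021-06-24 18:37 UTC ≤ query < 2022-02-07 20:50 UTC
20·60 + 5 + 0 = 1205 min
1205 = 0·1440 + 1205; 1205 = 20·60 + 5 → 20:05, same day
→ 2021-07-09 20:05 VTV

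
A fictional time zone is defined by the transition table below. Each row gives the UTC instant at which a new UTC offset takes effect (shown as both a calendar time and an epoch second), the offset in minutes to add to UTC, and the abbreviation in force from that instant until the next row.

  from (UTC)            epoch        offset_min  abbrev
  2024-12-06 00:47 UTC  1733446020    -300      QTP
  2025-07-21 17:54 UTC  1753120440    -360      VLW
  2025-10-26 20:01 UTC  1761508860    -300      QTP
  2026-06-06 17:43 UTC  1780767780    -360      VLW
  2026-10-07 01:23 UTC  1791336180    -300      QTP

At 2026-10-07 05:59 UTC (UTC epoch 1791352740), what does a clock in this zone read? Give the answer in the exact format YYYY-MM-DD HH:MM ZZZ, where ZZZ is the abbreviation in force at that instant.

Query: 2026-10-07 05:59 UTC
Rule 5/5 (QTP, -05:00): 2026-10-07 01:23 UTC ≤ query < +∞
5·60 + 59 - 300 = 59 min
59 = 0·1440 + 59; 59 = 0·60 + 59 → 00:59, same day
→ 2026-10-07 00:59 QTP

2026-10-07 00:59 QTP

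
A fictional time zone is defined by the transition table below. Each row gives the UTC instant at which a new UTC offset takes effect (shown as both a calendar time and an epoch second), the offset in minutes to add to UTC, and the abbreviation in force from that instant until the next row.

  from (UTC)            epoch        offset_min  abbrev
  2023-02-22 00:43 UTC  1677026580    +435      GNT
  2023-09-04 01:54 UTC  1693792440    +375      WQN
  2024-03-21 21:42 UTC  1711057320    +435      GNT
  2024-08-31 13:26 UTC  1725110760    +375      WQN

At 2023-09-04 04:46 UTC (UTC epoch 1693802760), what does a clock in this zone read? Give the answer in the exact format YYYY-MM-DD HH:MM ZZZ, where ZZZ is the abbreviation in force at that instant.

Query: 2023-09-04 04:46 UTC
Rule 2/4 (WQN, +06:15): 2023-09-04 01:54 UTC ≤ query < 2024-03-21 21:42 UTC
4·60 + 46 + 375 = 661 min
661 = 0·1440 + 661; 661 = 11·60 + 1 → 11:01, same day
→ 2023-09-04 11:01 WQN

2023-09-04 11:01 WQN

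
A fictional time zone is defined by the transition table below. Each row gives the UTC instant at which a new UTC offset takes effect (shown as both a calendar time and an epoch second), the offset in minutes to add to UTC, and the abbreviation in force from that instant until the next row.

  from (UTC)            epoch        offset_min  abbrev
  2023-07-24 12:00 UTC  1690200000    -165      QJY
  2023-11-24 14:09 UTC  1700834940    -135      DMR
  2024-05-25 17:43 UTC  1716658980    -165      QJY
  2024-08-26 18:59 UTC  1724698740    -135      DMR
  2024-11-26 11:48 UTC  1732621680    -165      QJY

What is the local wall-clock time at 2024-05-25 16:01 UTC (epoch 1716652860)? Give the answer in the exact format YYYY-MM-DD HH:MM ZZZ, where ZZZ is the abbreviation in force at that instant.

Query: 2024-05-25 16:01 UTC
Rule 2/5 (DMR, -02:15): 2023-11-24 14:09 UTC ≤ query < 2024-05-25 17:43 UTC
16·60 + 1 - 135 = 826 min
826 = 0·1440 + 826; 826 = 13·60 + 46 → 13:46, same day
→ 2024-05-25 13:46 DMR

2024-05-25 13:46 DMR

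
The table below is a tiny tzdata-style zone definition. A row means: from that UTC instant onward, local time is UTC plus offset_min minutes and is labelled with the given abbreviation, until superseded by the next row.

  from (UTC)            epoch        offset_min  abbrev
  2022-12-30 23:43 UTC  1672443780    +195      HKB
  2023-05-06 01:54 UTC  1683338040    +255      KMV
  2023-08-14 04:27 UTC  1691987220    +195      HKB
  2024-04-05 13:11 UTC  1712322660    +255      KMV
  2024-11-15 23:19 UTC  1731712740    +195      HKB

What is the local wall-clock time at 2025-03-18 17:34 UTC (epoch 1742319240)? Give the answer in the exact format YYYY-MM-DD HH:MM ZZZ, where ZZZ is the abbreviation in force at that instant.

Query: 2025-03-18 17:34 UTC
Rule 5/5 (HKB, +03:15): 2024-11-15 23:19 UTC ≤ query < +∞
17·60 + 34 + 195 = 1249 min
1249 = 0·1440 + 1249; 1249 = 20·60 + 49 → 20:49, same day
→ 2025-03-18 20:49 HKB

2025-03-18 20:49 HKB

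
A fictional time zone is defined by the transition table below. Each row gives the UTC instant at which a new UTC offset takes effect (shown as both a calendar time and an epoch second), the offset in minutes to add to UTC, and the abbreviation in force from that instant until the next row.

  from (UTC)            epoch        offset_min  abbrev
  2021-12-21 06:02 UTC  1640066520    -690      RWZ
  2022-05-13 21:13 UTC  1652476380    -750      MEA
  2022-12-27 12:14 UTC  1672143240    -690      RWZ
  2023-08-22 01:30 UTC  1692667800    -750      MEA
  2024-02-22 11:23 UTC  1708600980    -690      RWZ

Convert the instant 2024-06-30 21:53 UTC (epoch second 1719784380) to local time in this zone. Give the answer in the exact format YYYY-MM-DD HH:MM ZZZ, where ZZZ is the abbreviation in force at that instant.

2024-06-30 10:23 RWZ

Query: 2024-06-30 21:53 UTC
Rule 5/5 (RWZ, -11:30): 2024-02-22 11:23 UTC ≤ query < +∞
21·60 + 53 - 690 = 623 min
623 = 0·1440 + 623; 623 = 10·60 + 23 → 10:23, same day
→ 2024-06-30 10:23 RWZ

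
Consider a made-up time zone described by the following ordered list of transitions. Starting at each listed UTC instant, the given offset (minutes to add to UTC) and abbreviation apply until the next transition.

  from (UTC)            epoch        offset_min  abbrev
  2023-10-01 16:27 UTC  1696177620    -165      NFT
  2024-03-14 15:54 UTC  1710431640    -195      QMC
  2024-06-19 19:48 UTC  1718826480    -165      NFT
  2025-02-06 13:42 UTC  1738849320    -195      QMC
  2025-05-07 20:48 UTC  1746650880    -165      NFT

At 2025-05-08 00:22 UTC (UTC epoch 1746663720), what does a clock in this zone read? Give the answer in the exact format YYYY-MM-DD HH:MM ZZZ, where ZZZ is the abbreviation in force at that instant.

2025-05-07 21:37 NFT

Query: 2025-05-08 00:22 UTC
Rule 5/5 (NFT, -02:45): 2025-05-07 20:48 UTC ≤ query < +∞
0·60 + 22 - 165 = -143 min
-143 = -1·1440 + 1297; 1297 = 21·60 + 37 → 21:37, 2025-05-08 - 1 day = 2025-05-07
→ 2025-05-07 21:37 NFT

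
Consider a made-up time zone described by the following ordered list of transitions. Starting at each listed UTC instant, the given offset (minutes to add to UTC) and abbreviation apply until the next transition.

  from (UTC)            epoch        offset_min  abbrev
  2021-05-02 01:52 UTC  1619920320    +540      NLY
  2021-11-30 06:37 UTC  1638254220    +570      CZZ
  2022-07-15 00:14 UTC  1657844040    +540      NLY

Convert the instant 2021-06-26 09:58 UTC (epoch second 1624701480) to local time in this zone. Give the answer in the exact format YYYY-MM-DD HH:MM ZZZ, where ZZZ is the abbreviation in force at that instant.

Query: 2021-06-26 09:58 UTC
Rule 1/3 (NLY, +09:00): 2021-05-02 01:52 UTC ≤ query < 2021-11-30 06:37 UTC
9·60 + 58 + 540 = 1138 min
1138 = 0·1440 + 1138; 1138 = 18·60 + 58 → 18:58, same day
→ 2021-06-26 18:58 NLY

2021-06-26 18:58 NLY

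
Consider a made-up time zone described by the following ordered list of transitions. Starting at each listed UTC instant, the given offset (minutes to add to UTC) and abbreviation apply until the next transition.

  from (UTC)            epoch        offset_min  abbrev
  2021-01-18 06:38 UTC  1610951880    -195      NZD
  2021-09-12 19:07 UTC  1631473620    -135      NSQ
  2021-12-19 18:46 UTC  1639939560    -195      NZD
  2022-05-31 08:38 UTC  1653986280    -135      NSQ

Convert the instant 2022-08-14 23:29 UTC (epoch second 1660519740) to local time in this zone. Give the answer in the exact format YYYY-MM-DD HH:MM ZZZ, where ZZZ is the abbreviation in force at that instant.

Query: 2022-08-14 23:29 UTC
Rule 4/4 (NSQ, -02:15): 2022-05-31 08:38 UTC ≤ query < +∞
23·60 + 29 - 135 = 1274 min
1274 = 0·1440 + 1274; 1274 = 21·60 + 14 → 21:14, same day
→ 2022-08-14 21:14 NSQ

2022-08-14 21:14 NSQ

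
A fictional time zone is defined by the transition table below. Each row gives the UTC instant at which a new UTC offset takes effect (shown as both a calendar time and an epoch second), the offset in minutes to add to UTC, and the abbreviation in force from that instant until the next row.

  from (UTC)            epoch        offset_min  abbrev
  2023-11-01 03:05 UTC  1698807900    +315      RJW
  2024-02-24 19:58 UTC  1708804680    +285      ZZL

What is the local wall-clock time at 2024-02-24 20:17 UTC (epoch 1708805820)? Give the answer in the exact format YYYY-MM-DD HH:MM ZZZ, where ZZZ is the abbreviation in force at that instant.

Query: 2024-02-24 20:17 UTC
Rule 2/2 (ZZL, +04:45): 2024-02-24 19:58 UTC ≤ query < +∞
20·60 + 17 + 285 = 1502 min
1502 = 1·1440 + 62; 62 = 1·60 + 2 → 01:02, 2024-02-24 + 1 day = 2024-02-25
→ 2024-02-25 01:02 ZZL

2024-02-25 01:02 ZZL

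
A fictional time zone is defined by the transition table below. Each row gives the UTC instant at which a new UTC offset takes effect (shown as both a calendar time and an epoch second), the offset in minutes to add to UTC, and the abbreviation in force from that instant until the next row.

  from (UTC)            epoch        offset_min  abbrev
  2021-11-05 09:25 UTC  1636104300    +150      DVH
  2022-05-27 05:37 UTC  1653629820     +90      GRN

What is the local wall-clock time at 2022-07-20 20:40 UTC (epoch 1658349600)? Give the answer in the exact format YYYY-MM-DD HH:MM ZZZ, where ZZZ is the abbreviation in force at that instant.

Query: 2022-07-20 20:40 UTC
Rule 2/2 (GRN, +01:30): 2022-05-27 05:37 UTC ≤ query < +∞
20·60 + 40 + 90 = 1330 min
1330 = 0·1440 + 1330; 1330 = 22·60 + 10 → 22:10, same day
→ 2022-07-20 22:10 GRN

2022-07-20 22:10 GRN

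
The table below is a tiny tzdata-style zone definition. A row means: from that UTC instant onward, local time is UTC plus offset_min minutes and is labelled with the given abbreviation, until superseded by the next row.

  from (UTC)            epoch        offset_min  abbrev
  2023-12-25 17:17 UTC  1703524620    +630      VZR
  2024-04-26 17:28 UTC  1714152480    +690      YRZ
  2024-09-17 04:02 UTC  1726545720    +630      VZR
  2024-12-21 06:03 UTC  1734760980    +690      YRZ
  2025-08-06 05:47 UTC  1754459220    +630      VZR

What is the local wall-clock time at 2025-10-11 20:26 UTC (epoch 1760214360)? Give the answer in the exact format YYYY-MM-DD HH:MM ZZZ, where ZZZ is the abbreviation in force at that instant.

2025-10-12 06:56 VZR

Query: 2025-10-11 20:26 UTC
Rule 5/5 (VZR, +10:30): 2025-08-06 05:47 UTC ≤ query < +∞
20·60 + 26 + 630 = 1856 min
1856 = 1·1440 + 416; 416 = 6·60 + 56 → 06:56, 2025-10-11 + 1 day = 2025-10-12
→ 2025-10-12 06:56 VZR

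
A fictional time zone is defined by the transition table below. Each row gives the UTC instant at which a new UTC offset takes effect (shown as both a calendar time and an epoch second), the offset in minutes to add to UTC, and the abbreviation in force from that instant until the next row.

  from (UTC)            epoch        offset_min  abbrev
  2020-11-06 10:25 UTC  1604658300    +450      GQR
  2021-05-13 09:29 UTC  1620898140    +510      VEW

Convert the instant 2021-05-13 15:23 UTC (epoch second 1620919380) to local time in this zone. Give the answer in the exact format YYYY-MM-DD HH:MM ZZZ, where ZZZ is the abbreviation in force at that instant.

2021-05-13 23:53 VEW

Query: 2021-05-13 15:23 UTC
Rule 2/2 (VEW, +08:30): 2021-05-13 09:29 UTC ≤ query < +∞
15·60 + 23 + 510 = 1433 min
1433 = 0·1440 + 1433; 1433 = 23·60 + 53 → 23:53, same day
→ 2021-05-13 23:53 VEW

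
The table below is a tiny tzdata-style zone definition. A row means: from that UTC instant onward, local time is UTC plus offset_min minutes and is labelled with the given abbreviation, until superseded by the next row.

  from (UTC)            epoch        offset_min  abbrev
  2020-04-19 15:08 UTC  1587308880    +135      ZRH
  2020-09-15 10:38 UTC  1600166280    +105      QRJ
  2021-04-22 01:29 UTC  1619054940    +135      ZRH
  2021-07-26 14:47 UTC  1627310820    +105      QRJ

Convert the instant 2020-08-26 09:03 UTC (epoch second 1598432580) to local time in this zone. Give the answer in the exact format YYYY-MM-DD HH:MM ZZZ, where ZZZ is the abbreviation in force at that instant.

2020-08-26 11:18 ZRH

Query: 2020-08-26 09:03 UTC
Rule 1/4 (ZRH, +02:15): 2020-04-19 15:08 UTC ≤ query < 2020-09-15 10:38 UTC
9·60 + 3 + 135 = 678 min
678 = 0·1440 + 678; 678 = 11·60 + 18 → 11:18, same day
→ 2020-08-26 11:18 ZRH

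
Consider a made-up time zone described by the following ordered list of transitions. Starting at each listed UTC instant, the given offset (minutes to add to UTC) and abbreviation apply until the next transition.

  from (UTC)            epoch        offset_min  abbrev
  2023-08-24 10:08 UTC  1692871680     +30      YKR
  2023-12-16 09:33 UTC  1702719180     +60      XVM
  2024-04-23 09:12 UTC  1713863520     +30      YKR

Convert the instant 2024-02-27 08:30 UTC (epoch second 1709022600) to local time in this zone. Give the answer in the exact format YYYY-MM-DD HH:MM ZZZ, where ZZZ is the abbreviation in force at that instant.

2024-02-27 09:30 XVM

Query: 2024-02-27 08:30 UTC
Rule 2/3 (XVM, +01:00): 2023-12-16 09:33 UTC ≤ query < 2024-04-23 09:12 UTC
8·60 + 30 + 60 = 570 min
570 = 0·1440 + 570; 570 = 9·60 + 30 → 09:30, same day
→ 2024-02-27 09:30 XVM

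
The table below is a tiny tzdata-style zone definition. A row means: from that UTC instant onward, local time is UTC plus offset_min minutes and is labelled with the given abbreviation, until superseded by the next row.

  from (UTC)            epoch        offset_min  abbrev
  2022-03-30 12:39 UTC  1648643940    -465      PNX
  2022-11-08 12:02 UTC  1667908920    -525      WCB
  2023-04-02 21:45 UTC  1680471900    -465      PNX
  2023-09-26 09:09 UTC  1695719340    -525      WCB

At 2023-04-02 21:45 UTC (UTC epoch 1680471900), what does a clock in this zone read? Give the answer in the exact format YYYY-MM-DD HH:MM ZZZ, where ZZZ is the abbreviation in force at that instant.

Query: 2023-04-02 21:45 UTC
Rule 3/4 (PNX, -07:45): 2023-04-02 21:45 UTC ≤ query < 2023-09-26 09:09 UTC
21·60 + 45 - 465 = 840 min
840 = 0·1440 + 840; 840 = 14·60 + 0 → 14:00, same day
→ 2023-04-02 14:00 PNX

2023-04-02 14:00 PNX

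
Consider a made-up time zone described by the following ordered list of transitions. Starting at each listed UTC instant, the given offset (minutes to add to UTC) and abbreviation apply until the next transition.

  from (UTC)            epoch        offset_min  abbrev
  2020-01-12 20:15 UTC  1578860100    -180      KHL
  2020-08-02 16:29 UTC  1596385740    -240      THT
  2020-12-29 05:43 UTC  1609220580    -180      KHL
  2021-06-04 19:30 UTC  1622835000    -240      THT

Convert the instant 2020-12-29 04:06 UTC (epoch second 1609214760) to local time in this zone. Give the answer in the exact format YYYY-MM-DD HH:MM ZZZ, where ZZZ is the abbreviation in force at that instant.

Query: 2020-12-29 04:06 UTC
Rule 2/4 (THT, -04:00): 2020-08-02 16:29 UTC ≤ query < 2020-12-29 05:43 UTC
4·60 + 6 - 240 = 6 min
6 = 0·1440 + 6; 6 = 0·60 + 6 → 00:06, same day
→ 2020-12-29 00:06 THT

2020-12-29 00:06 THT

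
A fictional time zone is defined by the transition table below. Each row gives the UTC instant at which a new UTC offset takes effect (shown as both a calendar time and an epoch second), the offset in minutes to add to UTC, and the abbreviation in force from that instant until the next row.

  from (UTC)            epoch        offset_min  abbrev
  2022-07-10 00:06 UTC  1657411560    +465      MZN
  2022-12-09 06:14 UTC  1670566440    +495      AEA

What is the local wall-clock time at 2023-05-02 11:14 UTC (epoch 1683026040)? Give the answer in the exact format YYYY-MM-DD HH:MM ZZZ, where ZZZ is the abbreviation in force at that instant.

2023-05-02 19:29 AEA

Query: 2023-05-02 11:14 UTC
Rule 2/2 (AEA, +08:15): 2022-12-09 06:14 UTC ≤ query < +∞
11·60 + 14 + 495 = 1169 min
1169 = 0·1440 + 1169; 1169 = 19·60 + 29 → 19:29, same day
→ 2023-05-02 19:29 AEA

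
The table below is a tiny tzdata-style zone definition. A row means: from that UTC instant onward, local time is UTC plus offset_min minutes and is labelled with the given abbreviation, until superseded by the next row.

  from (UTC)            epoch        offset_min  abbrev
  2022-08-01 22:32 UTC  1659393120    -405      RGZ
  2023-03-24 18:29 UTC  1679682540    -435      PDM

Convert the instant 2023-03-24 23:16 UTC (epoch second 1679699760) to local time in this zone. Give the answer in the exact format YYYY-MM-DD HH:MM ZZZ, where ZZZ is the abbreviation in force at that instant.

2023-03-24 16:01 PDM

Query: 2023-03-24 23:16 UTC
Rule 2/2 (PDM, -07:15): 2023-03-24 18:29 UTC ≤ query < +∞
23·60 + 16 - 435 = 961 min
961 = 0·1440 + 961; 961 = 16·60 + 1 → 16:01, same day
→ 2023-03-24 16:01 PDM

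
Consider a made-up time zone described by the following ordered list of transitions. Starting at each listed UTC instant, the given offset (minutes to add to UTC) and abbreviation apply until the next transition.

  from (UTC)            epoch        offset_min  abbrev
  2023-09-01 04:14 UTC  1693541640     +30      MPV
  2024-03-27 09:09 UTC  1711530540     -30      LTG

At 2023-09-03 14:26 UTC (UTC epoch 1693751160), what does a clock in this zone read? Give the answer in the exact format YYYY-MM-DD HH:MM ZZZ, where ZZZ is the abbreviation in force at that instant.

2023-09-03 14:56 MPV

Query: 2023-09-03 14:26 UTC
Rule 1/2 (MPV, +00:30): 2023-09-01 04:14 UTC ≤ query < 2024-03-27 09:09 UTC
14·60 + 26 + 30 = 896 min
896 = 0·1440 + 896; 896 = 14·60 + 56 → 14:56, same day
→ 2023-09-03 14:56 MPV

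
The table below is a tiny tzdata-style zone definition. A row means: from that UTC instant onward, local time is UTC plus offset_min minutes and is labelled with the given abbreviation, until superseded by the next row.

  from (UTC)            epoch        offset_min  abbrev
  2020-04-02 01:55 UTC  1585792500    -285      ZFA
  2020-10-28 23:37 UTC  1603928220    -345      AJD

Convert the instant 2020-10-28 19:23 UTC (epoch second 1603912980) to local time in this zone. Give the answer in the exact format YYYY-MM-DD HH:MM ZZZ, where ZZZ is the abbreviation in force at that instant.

2020-10-28 14:38 ZFA

Query: 2020-10-28 19:23 UTC
Rule 1/2 (ZFA, -04:45): 2020-04-02 01:55 UTC ≤ query < 2020-10-28 23:37 UTC
19·60 + 23 - 285 = 878 min
878 = 0·1440 + 878; 878 = 14·60 + 38 → 14:38, same day
→ 2020-10-28 14:38 ZFA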